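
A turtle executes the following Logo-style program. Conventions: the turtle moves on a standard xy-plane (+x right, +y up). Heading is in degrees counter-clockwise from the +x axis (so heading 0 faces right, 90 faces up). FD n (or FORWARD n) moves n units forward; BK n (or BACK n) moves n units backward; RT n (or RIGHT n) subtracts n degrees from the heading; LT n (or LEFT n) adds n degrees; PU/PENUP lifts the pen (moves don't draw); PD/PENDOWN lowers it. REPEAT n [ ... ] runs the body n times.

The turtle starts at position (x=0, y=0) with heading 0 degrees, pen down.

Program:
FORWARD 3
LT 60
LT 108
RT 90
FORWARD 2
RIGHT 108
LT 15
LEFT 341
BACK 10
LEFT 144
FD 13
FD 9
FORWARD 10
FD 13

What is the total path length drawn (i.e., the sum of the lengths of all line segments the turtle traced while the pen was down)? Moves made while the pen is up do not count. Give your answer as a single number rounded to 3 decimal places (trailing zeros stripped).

Answer: 60

Derivation:
Executing turtle program step by step:
Start: pos=(0,0), heading=0, pen down
FD 3: (0,0) -> (3,0) [heading=0, draw]
LT 60: heading 0 -> 60
LT 108: heading 60 -> 168
RT 90: heading 168 -> 78
FD 2: (3,0) -> (3.416,1.956) [heading=78, draw]
RT 108: heading 78 -> 330
LT 15: heading 330 -> 345
LT 341: heading 345 -> 326
BK 10: (3.416,1.956) -> (-4.875,7.548) [heading=326, draw]
LT 144: heading 326 -> 110
FD 13: (-4.875,7.548) -> (-9.321,19.764) [heading=110, draw]
FD 9: (-9.321,19.764) -> (-12.399,28.221) [heading=110, draw]
FD 10: (-12.399,28.221) -> (-15.819,37.618) [heading=110, draw]
FD 13: (-15.819,37.618) -> (-20.265,49.834) [heading=110, draw]
Final: pos=(-20.265,49.834), heading=110, 7 segment(s) drawn

Segment lengths:
  seg 1: (0,0) -> (3,0), length = 3
  seg 2: (3,0) -> (3.416,1.956), length = 2
  seg 3: (3.416,1.956) -> (-4.875,7.548), length = 10
  seg 4: (-4.875,7.548) -> (-9.321,19.764), length = 13
  seg 5: (-9.321,19.764) -> (-12.399,28.221), length = 9
  seg 6: (-12.399,28.221) -> (-15.819,37.618), length = 10
  seg 7: (-15.819,37.618) -> (-20.265,49.834), length = 13
Total = 60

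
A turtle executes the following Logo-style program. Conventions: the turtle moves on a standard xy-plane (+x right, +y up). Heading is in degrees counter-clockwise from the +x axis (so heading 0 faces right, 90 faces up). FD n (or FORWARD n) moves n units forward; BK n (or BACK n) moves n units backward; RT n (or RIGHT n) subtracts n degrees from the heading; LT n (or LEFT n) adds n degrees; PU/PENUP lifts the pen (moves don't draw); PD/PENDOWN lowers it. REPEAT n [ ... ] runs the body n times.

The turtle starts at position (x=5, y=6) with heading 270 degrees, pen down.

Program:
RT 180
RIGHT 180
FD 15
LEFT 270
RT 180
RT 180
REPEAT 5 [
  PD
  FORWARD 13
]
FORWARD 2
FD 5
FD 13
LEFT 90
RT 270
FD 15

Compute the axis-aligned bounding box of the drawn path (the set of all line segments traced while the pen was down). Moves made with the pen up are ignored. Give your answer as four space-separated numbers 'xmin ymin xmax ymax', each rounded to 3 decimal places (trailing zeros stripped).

Executing turtle program step by step:
Start: pos=(5,6), heading=270, pen down
RT 180: heading 270 -> 90
RT 180: heading 90 -> 270
FD 15: (5,6) -> (5,-9) [heading=270, draw]
LT 270: heading 270 -> 180
RT 180: heading 180 -> 0
RT 180: heading 0 -> 180
REPEAT 5 [
  -- iteration 1/5 --
  PD: pen down
  FD 13: (5,-9) -> (-8,-9) [heading=180, draw]
  -- iteration 2/5 --
  PD: pen down
  FD 13: (-8,-9) -> (-21,-9) [heading=180, draw]
  -- iteration 3/5 --
  PD: pen down
  FD 13: (-21,-9) -> (-34,-9) [heading=180, draw]
  -- iteration 4/5 --
  PD: pen down
  FD 13: (-34,-9) -> (-47,-9) [heading=180, draw]
  -- iteration 5/5 --
  PD: pen down
  FD 13: (-47,-9) -> (-60,-9) [heading=180, draw]
]
FD 2: (-60,-9) -> (-62,-9) [heading=180, draw]
FD 5: (-62,-9) -> (-67,-9) [heading=180, draw]
FD 13: (-67,-9) -> (-80,-9) [heading=180, draw]
LT 90: heading 180 -> 270
RT 270: heading 270 -> 0
FD 15: (-80,-9) -> (-65,-9) [heading=0, draw]
Final: pos=(-65,-9), heading=0, 10 segment(s) drawn

Segment endpoints: x in {-80, -67, -65, -62, -60, -47, -34, -21, -8, 5, 5}, y in {-9, -9, -9, -9, -9, -9, -9, 6}
xmin=-80, ymin=-9, xmax=5, ymax=6

Answer: -80 -9 5 6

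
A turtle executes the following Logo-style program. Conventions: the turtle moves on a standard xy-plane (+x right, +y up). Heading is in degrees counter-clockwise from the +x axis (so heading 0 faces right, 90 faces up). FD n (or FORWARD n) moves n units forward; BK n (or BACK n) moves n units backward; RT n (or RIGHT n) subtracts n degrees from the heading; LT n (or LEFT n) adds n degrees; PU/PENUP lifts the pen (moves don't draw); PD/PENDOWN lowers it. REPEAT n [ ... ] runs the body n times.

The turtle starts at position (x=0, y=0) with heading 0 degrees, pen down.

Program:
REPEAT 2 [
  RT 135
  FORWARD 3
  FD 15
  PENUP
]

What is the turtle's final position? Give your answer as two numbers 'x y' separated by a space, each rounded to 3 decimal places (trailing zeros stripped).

Answer: -12.728 5.272

Derivation:
Executing turtle program step by step:
Start: pos=(0,0), heading=0, pen down
REPEAT 2 [
  -- iteration 1/2 --
  RT 135: heading 0 -> 225
  FD 3: (0,0) -> (-2.121,-2.121) [heading=225, draw]
  FD 15: (-2.121,-2.121) -> (-12.728,-12.728) [heading=225, draw]
  PU: pen up
  -- iteration 2/2 --
  RT 135: heading 225 -> 90
  FD 3: (-12.728,-12.728) -> (-12.728,-9.728) [heading=90, move]
  FD 15: (-12.728,-9.728) -> (-12.728,5.272) [heading=90, move]
  PU: pen up
]
Final: pos=(-12.728,5.272), heading=90, 2 segment(s) drawn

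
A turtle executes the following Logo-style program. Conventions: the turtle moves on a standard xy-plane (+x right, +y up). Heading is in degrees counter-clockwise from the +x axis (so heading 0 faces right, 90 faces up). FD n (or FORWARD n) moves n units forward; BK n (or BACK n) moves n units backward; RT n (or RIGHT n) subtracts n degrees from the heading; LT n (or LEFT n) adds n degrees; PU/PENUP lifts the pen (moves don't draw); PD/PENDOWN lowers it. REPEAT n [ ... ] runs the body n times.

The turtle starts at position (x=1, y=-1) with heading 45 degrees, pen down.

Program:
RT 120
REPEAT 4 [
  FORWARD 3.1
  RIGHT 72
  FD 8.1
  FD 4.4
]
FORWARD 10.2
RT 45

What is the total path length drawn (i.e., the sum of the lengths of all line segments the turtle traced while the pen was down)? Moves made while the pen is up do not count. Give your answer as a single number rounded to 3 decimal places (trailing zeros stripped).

Answer: 72.6

Derivation:
Executing turtle program step by step:
Start: pos=(1,-1), heading=45, pen down
RT 120: heading 45 -> 285
REPEAT 4 [
  -- iteration 1/4 --
  FD 3.1: (1,-1) -> (1.802,-3.994) [heading=285, draw]
  RT 72: heading 285 -> 213
  FD 8.1: (1.802,-3.994) -> (-4.991,-8.406) [heading=213, draw]
  FD 4.4: (-4.991,-8.406) -> (-8.681,-10.802) [heading=213, draw]
  -- iteration 2/4 --
  FD 3.1: (-8.681,-10.802) -> (-11.281,-12.491) [heading=213, draw]
  RT 72: heading 213 -> 141
  FD 8.1: (-11.281,-12.491) -> (-17.576,-7.393) [heading=141, draw]
  FD 4.4: (-17.576,-7.393) -> (-20.995,-4.624) [heading=141, draw]
  -- iteration 3/4 --
  FD 3.1: (-20.995,-4.624) -> (-23.404,-2.673) [heading=141, draw]
  RT 72: heading 141 -> 69
  FD 8.1: (-23.404,-2.673) -> (-20.502,4.889) [heading=69, draw]
  FD 4.4: (-20.502,4.889) -> (-18.925,8.996) [heading=69, draw]
  -- iteration 4/4 --
  FD 3.1: (-18.925,8.996) -> (-17.814,11.891) [heading=69, draw]
  RT 72: heading 69 -> 357
  FD 8.1: (-17.814,11.891) -> (-9.725,11.467) [heading=357, draw]
  FD 4.4: (-9.725,11.467) -> (-5.331,11.236) [heading=357, draw]
]
FD 10.2: (-5.331,11.236) -> (4.855,10.702) [heading=357, draw]
RT 45: heading 357 -> 312
Final: pos=(4.855,10.702), heading=312, 13 segment(s) drawn

Segment lengths:
  seg 1: (1,-1) -> (1.802,-3.994), length = 3.1
  seg 2: (1.802,-3.994) -> (-4.991,-8.406), length = 8.1
  seg 3: (-4.991,-8.406) -> (-8.681,-10.802), length = 4.4
  seg 4: (-8.681,-10.802) -> (-11.281,-12.491), length = 3.1
  seg 5: (-11.281,-12.491) -> (-17.576,-7.393), length = 8.1
  seg 6: (-17.576,-7.393) -> (-20.995,-4.624), length = 4.4
  seg 7: (-20.995,-4.624) -> (-23.404,-2.673), length = 3.1
  seg 8: (-23.404,-2.673) -> (-20.502,4.889), length = 8.1
  seg 9: (-20.502,4.889) -> (-18.925,8.996), length = 4.4
  seg 10: (-18.925,8.996) -> (-17.814,11.891), length = 3.1
  seg 11: (-17.814,11.891) -> (-9.725,11.467), length = 8.1
  seg 12: (-9.725,11.467) -> (-5.331,11.236), length = 4.4
  seg 13: (-5.331,11.236) -> (4.855,10.702), length = 10.2
Total = 72.6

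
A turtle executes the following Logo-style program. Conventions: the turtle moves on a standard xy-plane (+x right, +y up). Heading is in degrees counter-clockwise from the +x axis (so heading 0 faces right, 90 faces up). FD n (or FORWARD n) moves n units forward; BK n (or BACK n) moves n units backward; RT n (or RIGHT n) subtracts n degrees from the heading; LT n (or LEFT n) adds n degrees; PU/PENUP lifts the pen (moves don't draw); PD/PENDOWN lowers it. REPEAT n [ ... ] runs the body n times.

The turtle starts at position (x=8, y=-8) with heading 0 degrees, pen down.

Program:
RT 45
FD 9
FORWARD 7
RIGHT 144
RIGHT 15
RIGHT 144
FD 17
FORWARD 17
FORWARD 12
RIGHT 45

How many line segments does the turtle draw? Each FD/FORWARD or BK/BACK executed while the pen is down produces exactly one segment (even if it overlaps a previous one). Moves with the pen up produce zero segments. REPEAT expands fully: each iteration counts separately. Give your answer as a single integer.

Executing turtle program step by step:
Start: pos=(8,-8), heading=0, pen down
RT 45: heading 0 -> 315
FD 9: (8,-8) -> (14.364,-14.364) [heading=315, draw]
FD 7: (14.364,-14.364) -> (19.314,-19.314) [heading=315, draw]
RT 144: heading 315 -> 171
RT 15: heading 171 -> 156
RT 144: heading 156 -> 12
FD 17: (19.314,-19.314) -> (35.942,-15.779) [heading=12, draw]
FD 17: (35.942,-15.779) -> (52.571,-12.245) [heading=12, draw]
FD 12: (52.571,-12.245) -> (64.308,-9.75) [heading=12, draw]
RT 45: heading 12 -> 327
Final: pos=(64.308,-9.75), heading=327, 5 segment(s) drawn
Segments drawn: 5

Answer: 5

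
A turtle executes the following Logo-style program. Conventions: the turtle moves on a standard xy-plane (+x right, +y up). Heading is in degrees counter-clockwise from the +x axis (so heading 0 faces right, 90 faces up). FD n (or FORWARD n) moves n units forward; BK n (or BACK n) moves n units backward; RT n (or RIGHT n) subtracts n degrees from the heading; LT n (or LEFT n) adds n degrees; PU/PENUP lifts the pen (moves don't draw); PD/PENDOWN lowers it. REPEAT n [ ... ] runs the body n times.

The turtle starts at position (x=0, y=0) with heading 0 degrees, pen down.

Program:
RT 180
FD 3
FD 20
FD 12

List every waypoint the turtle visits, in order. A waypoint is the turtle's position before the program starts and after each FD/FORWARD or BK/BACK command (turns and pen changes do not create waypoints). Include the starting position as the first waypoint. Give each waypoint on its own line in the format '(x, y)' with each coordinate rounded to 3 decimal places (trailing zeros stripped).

Answer: (0, 0)
(-3, 0)
(-23, 0)
(-35, 0)

Derivation:
Executing turtle program step by step:
Start: pos=(0,0), heading=0, pen down
RT 180: heading 0 -> 180
FD 3: (0,0) -> (-3,0) [heading=180, draw]
FD 20: (-3,0) -> (-23,0) [heading=180, draw]
FD 12: (-23,0) -> (-35,0) [heading=180, draw]
Final: pos=(-35,0), heading=180, 3 segment(s) drawn
Waypoints (4 total):
(0, 0)
(-3, 0)
(-23, 0)
(-35, 0)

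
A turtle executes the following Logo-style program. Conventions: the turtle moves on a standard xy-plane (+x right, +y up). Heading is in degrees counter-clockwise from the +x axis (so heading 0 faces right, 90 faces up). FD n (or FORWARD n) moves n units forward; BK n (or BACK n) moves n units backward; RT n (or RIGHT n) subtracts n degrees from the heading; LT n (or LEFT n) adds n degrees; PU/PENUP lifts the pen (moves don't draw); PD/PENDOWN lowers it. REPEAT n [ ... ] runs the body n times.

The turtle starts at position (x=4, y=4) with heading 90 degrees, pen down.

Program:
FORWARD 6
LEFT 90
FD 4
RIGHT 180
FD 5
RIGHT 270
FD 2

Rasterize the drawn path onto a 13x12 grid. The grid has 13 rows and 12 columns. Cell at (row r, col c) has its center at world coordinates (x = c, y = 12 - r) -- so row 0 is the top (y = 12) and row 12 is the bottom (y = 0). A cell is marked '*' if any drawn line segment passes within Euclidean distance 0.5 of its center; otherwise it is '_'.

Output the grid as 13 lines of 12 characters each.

Segment 0: (4,4) -> (4,10)
Segment 1: (4,10) -> (0,10)
Segment 2: (0,10) -> (5,10)
Segment 3: (5,10) -> (5,12)

Answer: _____*______
_____*______
******______
____*_______
____*_______
____*_______
____*_______
____*_______
____*_______
____________
____________
____________
____________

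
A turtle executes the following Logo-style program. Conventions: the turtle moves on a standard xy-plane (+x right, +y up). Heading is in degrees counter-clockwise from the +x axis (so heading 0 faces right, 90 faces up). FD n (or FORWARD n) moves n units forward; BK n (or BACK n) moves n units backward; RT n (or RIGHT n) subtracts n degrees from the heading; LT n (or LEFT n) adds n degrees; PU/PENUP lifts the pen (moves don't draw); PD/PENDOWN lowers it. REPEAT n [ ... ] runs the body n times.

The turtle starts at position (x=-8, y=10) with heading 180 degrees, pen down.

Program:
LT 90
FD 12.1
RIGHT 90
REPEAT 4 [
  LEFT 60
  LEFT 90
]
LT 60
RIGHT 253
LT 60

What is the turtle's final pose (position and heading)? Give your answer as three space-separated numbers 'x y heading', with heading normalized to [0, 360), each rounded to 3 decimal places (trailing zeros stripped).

Answer: -8 -2.1 287

Derivation:
Executing turtle program step by step:
Start: pos=(-8,10), heading=180, pen down
LT 90: heading 180 -> 270
FD 12.1: (-8,10) -> (-8,-2.1) [heading=270, draw]
RT 90: heading 270 -> 180
REPEAT 4 [
  -- iteration 1/4 --
  LT 60: heading 180 -> 240
  LT 90: heading 240 -> 330
  -- iteration 2/4 --
  LT 60: heading 330 -> 30
  LT 90: heading 30 -> 120
  -- iteration 3/4 --
  LT 60: heading 120 -> 180
  LT 90: heading 180 -> 270
  -- iteration 4/4 --
  LT 60: heading 270 -> 330
  LT 90: heading 330 -> 60
]
LT 60: heading 60 -> 120
RT 253: heading 120 -> 227
LT 60: heading 227 -> 287
Final: pos=(-8,-2.1), heading=287, 1 segment(s) drawn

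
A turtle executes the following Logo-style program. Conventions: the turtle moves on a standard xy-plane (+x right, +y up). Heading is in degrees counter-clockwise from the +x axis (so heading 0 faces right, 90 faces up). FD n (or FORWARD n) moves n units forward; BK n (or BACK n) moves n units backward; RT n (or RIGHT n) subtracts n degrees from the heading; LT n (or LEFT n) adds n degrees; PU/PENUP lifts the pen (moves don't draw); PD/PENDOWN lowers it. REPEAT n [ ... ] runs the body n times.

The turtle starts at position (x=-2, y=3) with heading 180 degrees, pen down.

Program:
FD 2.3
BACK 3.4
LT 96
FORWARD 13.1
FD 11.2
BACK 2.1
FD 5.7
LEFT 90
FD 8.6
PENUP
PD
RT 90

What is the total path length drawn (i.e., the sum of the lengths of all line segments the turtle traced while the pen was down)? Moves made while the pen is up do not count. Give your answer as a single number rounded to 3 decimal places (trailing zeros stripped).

Answer: 46.4

Derivation:
Executing turtle program step by step:
Start: pos=(-2,3), heading=180, pen down
FD 2.3: (-2,3) -> (-4.3,3) [heading=180, draw]
BK 3.4: (-4.3,3) -> (-0.9,3) [heading=180, draw]
LT 96: heading 180 -> 276
FD 13.1: (-0.9,3) -> (0.469,-10.028) [heading=276, draw]
FD 11.2: (0.469,-10.028) -> (1.64,-21.167) [heading=276, draw]
BK 2.1: (1.64,-21.167) -> (1.421,-19.078) [heading=276, draw]
FD 5.7: (1.421,-19.078) -> (2.016,-24.747) [heading=276, draw]
LT 90: heading 276 -> 6
FD 8.6: (2.016,-24.747) -> (10.569,-23.848) [heading=6, draw]
PU: pen up
PD: pen down
RT 90: heading 6 -> 276
Final: pos=(10.569,-23.848), heading=276, 7 segment(s) drawn

Segment lengths:
  seg 1: (-2,3) -> (-4.3,3), length = 2.3
  seg 2: (-4.3,3) -> (-0.9,3), length = 3.4
  seg 3: (-0.9,3) -> (0.469,-10.028), length = 13.1
  seg 4: (0.469,-10.028) -> (1.64,-21.167), length = 11.2
  seg 5: (1.64,-21.167) -> (1.421,-19.078), length = 2.1
  seg 6: (1.421,-19.078) -> (2.016,-24.747), length = 5.7
  seg 7: (2.016,-24.747) -> (10.569,-23.848), length = 8.6
Total = 46.4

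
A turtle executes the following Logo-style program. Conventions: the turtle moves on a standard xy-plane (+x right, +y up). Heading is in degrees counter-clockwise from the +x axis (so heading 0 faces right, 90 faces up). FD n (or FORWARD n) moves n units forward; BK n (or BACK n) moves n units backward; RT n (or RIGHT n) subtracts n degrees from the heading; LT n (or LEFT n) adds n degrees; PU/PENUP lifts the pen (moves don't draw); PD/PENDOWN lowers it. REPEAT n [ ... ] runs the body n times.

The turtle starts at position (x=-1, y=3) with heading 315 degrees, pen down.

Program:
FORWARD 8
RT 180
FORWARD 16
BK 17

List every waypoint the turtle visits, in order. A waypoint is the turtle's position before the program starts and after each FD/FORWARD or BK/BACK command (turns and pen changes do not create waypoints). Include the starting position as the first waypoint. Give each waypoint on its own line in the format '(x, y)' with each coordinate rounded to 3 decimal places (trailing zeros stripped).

Answer: (-1, 3)
(4.657, -2.657)
(-6.657, 8.657)
(5.364, -3.364)

Derivation:
Executing turtle program step by step:
Start: pos=(-1,3), heading=315, pen down
FD 8: (-1,3) -> (4.657,-2.657) [heading=315, draw]
RT 180: heading 315 -> 135
FD 16: (4.657,-2.657) -> (-6.657,8.657) [heading=135, draw]
BK 17: (-6.657,8.657) -> (5.364,-3.364) [heading=135, draw]
Final: pos=(5.364,-3.364), heading=135, 3 segment(s) drawn
Waypoints (4 total):
(-1, 3)
(4.657, -2.657)
(-6.657, 8.657)
(5.364, -3.364)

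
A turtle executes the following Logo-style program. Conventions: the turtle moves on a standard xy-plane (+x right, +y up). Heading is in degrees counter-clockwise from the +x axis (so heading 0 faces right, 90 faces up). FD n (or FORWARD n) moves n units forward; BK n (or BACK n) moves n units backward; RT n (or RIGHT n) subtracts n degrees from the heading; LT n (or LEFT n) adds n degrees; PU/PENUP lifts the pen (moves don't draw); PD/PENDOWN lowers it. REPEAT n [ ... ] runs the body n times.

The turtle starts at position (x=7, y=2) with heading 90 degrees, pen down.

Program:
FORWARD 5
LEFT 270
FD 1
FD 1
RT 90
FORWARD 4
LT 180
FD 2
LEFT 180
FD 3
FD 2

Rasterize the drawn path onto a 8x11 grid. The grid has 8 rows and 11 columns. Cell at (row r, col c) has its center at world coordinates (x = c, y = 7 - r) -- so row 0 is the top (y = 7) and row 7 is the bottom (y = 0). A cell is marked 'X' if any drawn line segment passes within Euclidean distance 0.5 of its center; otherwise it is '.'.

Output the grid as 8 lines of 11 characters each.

Answer: .......XXX.
.......X.X.
.......X.X.
.......X.X.
.......X.X.
.......X.X.
.........X.
.........X.

Derivation:
Segment 0: (7,2) -> (7,7)
Segment 1: (7,7) -> (8,7)
Segment 2: (8,7) -> (9,7)
Segment 3: (9,7) -> (9,3)
Segment 4: (9,3) -> (9,5)
Segment 5: (9,5) -> (9,2)
Segment 6: (9,2) -> (9,0)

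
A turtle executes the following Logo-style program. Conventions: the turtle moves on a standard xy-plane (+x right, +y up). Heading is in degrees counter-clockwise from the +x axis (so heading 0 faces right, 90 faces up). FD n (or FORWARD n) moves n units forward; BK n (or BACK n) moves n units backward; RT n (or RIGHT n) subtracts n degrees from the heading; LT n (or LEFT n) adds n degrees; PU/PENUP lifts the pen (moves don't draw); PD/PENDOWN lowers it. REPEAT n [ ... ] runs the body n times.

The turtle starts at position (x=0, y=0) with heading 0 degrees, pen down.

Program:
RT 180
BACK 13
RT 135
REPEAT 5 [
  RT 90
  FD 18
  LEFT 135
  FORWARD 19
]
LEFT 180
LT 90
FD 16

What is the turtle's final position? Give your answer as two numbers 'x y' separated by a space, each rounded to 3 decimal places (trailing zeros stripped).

Answer: -18.142 30.728

Derivation:
Executing turtle program step by step:
Start: pos=(0,0), heading=0, pen down
RT 180: heading 0 -> 180
BK 13: (0,0) -> (13,0) [heading=180, draw]
RT 135: heading 180 -> 45
REPEAT 5 [
  -- iteration 1/5 --
  RT 90: heading 45 -> 315
  FD 18: (13,0) -> (25.728,-12.728) [heading=315, draw]
  LT 135: heading 315 -> 90
  FD 19: (25.728,-12.728) -> (25.728,6.272) [heading=90, draw]
  -- iteration 2/5 --
  RT 90: heading 90 -> 0
  FD 18: (25.728,6.272) -> (43.728,6.272) [heading=0, draw]
  LT 135: heading 0 -> 135
  FD 19: (43.728,6.272) -> (30.293,19.707) [heading=135, draw]
  -- iteration 3/5 --
  RT 90: heading 135 -> 45
  FD 18: (30.293,19.707) -> (43.021,32.435) [heading=45, draw]
  LT 135: heading 45 -> 180
  FD 19: (43.021,32.435) -> (24.021,32.435) [heading=180, draw]
  -- iteration 4/5 --
  RT 90: heading 180 -> 90
  FD 18: (24.021,32.435) -> (24.021,50.435) [heading=90, draw]
  LT 135: heading 90 -> 225
  FD 19: (24.021,50.435) -> (10.586,37) [heading=225, draw]
  -- iteration 5/5 --
  RT 90: heading 225 -> 135
  FD 18: (10.586,37) -> (-2.142,49.728) [heading=135, draw]
  LT 135: heading 135 -> 270
  FD 19: (-2.142,49.728) -> (-2.142,30.728) [heading=270, draw]
]
LT 180: heading 270 -> 90
LT 90: heading 90 -> 180
FD 16: (-2.142,30.728) -> (-18.142,30.728) [heading=180, draw]
Final: pos=(-18.142,30.728), heading=180, 12 segment(s) drawn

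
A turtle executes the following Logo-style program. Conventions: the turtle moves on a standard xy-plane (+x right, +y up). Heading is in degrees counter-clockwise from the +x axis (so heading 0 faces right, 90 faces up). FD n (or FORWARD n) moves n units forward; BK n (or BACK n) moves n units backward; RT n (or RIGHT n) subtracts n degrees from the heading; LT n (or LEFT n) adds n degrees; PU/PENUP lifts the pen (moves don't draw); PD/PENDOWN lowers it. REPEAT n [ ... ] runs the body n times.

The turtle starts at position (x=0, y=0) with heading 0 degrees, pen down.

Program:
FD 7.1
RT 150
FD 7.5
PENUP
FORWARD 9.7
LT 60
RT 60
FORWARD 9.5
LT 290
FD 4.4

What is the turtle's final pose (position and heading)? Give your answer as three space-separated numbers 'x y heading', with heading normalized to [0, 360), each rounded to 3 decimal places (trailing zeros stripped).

Answer: -19.393 -10.522 140

Derivation:
Executing turtle program step by step:
Start: pos=(0,0), heading=0, pen down
FD 7.1: (0,0) -> (7.1,0) [heading=0, draw]
RT 150: heading 0 -> 210
FD 7.5: (7.1,0) -> (0.605,-3.75) [heading=210, draw]
PU: pen up
FD 9.7: (0.605,-3.75) -> (-7.796,-8.6) [heading=210, move]
LT 60: heading 210 -> 270
RT 60: heading 270 -> 210
FD 9.5: (-7.796,-8.6) -> (-16.023,-13.35) [heading=210, move]
LT 290: heading 210 -> 140
FD 4.4: (-16.023,-13.35) -> (-19.393,-10.522) [heading=140, move]
Final: pos=(-19.393,-10.522), heading=140, 2 segment(s) drawn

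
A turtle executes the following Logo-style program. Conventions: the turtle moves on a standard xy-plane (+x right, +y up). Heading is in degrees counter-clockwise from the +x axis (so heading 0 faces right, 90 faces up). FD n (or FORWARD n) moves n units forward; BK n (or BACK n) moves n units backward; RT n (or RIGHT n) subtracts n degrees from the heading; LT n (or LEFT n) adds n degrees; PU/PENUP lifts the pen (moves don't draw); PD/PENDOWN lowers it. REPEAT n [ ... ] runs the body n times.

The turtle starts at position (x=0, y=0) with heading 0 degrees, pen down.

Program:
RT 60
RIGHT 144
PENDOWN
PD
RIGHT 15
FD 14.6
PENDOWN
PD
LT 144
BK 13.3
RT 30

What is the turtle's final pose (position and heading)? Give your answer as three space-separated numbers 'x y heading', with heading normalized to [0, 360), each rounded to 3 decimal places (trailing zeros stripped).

Answer: -14.789 22.035 255

Derivation:
Executing turtle program step by step:
Start: pos=(0,0), heading=0, pen down
RT 60: heading 0 -> 300
RT 144: heading 300 -> 156
PD: pen down
PD: pen down
RT 15: heading 156 -> 141
FD 14.6: (0,0) -> (-11.346,9.188) [heading=141, draw]
PD: pen down
PD: pen down
LT 144: heading 141 -> 285
BK 13.3: (-11.346,9.188) -> (-14.789,22.035) [heading=285, draw]
RT 30: heading 285 -> 255
Final: pos=(-14.789,22.035), heading=255, 2 segment(s) drawn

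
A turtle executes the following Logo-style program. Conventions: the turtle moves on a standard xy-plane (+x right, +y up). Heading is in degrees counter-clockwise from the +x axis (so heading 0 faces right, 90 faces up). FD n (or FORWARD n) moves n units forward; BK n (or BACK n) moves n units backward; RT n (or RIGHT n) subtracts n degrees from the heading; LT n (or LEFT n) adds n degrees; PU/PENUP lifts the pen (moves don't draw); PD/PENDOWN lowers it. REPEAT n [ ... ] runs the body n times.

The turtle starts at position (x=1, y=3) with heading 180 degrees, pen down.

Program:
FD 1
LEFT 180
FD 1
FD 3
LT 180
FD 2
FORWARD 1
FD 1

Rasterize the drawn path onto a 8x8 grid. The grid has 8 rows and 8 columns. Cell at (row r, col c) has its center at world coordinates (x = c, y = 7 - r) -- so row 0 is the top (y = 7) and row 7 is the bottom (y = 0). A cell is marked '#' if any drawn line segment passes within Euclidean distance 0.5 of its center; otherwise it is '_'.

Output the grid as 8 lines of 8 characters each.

Answer: ________
________
________
________
#####___
________
________
________

Derivation:
Segment 0: (1,3) -> (0,3)
Segment 1: (0,3) -> (1,3)
Segment 2: (1,3) -> (4,3)
Segment 3: (4,3) -> (2,3)
Segment 4: (2,3) -> (1,3)
Segment 5: (1,3) -> (0,3)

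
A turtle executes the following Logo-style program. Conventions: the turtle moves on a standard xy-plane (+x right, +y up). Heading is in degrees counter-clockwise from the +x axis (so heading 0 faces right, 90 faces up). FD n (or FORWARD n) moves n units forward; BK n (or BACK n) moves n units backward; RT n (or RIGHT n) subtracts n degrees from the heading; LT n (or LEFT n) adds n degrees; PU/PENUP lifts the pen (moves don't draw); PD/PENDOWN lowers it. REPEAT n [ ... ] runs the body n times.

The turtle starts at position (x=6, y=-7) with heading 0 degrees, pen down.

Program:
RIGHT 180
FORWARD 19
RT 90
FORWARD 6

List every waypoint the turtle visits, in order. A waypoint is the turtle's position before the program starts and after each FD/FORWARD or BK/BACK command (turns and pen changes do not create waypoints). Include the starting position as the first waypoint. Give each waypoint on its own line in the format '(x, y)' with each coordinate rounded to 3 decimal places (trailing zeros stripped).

Answer: (6, -7)
(-13, -7)
(-13, -1)

Derivation:
Executing turtle program step by step:
Start: pos=(6,-7), heading=0, pen down
RT 180: heading 0 -> 180
FD 19: (6,-7) -> (-13,-7) [heading=180, draw]
RT 90: heading 180 -> 90
FD 6: (-13,-7) -> (-13,-1) [heading=90, draw]
Final: pos=(-13,-1), heading=90, 2 segment(s) drawn
Waypoints (3 total):
(6, -7)
(-13, -7)
(-13, -1)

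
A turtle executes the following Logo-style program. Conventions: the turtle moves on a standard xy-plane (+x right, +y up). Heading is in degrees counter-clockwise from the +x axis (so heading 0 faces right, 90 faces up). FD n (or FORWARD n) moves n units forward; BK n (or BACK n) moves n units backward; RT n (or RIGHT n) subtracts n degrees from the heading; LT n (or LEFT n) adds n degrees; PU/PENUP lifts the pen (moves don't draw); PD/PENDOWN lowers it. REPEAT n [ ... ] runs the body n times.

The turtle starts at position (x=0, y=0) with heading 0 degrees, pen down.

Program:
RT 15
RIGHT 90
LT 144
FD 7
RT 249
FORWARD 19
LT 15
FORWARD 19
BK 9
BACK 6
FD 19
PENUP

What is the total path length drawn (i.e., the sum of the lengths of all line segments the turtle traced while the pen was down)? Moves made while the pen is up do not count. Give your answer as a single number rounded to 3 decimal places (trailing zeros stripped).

Executing turtle program step by step:
Start: pos=(0,0), heading=0, pen down
RT 15: heading 0 -> 345
RT 90: heading 345 -> 255
LT 144: heading 255 -> 39
FD 7: (0,0) -> (5.44,4.405) [heading=39, draw]
RT 249: heading 39 -> 150
FD 19: (5.44,4.405) -> (-11.014,13.905) [heading=150, draw]
LT 15: heading 150 -> 165
FD 19: (-11.014,13.905) -> (-29.367,18.823) [heading=165, draw]
BK 9: (-29.367,18.823) -> (-20.674,16.493) [heading=165, draw]
BK 6: (-20.674,16.493) -> (-14.878,14.941) [heading=165, draw]
FD 19: (-14.878,14.941) -> (-33.231,19.858) [heading=165, draw]
PU: pen up
Final: pos=(-33.231,19.858), heading=165, 6 segment(s) drawn

Segment lengths:
  seg 1: (0,0) -> (5.44,4.405), length = 7
  seg 2: (5.44,4.405) -> (-11.014,13.905), length = 19
  seg 3: (-11.014,13.905) -> (-29.367,18.823), length = 19
  seg 4: (-29.367,18.823) -> (-20.674,16.493), length = 9
  seg 5: (-20.674,16.493) -> (-14.878,14.941), length = 6
  seg 6: (-14.878,14.941) -> (-33.231,19.858), length = 19
Total = 79

Answer: 79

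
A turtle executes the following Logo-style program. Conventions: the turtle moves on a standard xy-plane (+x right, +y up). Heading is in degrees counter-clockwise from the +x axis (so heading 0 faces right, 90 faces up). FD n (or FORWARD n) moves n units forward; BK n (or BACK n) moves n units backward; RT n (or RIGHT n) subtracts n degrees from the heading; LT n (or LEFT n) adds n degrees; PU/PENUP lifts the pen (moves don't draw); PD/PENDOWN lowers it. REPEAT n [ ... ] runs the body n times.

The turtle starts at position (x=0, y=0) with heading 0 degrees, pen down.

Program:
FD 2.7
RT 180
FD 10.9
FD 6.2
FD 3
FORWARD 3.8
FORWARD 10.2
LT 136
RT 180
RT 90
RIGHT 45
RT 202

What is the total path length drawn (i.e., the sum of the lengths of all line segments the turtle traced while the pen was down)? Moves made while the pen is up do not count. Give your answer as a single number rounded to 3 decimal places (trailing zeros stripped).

Executing turtle program step by step:
Start: pos=(0,0), heading=0, pen down
FD 2.7: (0,0) -> (2.7,0) [heading=0, draw]
RT 180: heading 0 -> 180
FD 10.9: (2.7,0) -> (-8.2,0) [heading=180, draw]
FD 6.2: (-8.2,0) -> (-14.4,0) [heading=180, draw]
FD 3: (-14.4,0) -> (-17.4,0) [heading=180, draw]
FD 3.8: (-17.4,0) -> (-21.2,0) [heading=180, draw]
FD 10.2: (-21.2,0) -> (-31.4,0) [heading=180, draw]
LT 136: heading 180 -> 316
RT 180: heading 316 -> 136
RT 90: heading 136 -> 46
RT 45: heading 46 -> 1
RT 202: heading 1 -> 159
Final: pos=(-31.4,0), heading=159, 6 segment(s) drawn

Segment lengths:
  seg 1: (0,0) -> (2.7,0), length = 2.7
  seg 2: (2.7,0) -> (-8.2,0), length = 10.9
  seg 3: (-8.2,0) -> (-14.4,0), length = 6.2
  seg 4: (-14.4,0) -> (-17.4,0), length = 3
  seg 5: (-17.4,0) -> (-21.2,0), length = 3.8
  seg 6: (-21.2,0) -> (-31.4,0), length = 10.2
Total = 36.8

Answer: 36.8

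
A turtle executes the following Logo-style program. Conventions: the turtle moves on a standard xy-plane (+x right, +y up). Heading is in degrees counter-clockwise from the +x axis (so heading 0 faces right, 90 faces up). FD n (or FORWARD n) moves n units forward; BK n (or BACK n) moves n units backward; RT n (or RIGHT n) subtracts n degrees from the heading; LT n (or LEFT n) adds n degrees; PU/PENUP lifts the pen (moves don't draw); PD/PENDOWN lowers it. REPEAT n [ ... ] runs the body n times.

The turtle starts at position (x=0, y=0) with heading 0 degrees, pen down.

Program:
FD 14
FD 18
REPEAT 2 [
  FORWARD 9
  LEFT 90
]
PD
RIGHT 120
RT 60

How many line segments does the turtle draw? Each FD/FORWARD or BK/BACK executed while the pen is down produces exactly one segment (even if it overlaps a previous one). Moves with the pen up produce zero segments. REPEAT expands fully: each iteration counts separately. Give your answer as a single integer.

Answer: 4

Derivation:
Executing turtle program step by step:
Start: pos=(0,0), heading=0, pen down
FD 14: (0,0) -> (14,0) [heading=0, draw]
FD 18: (14,0) -> (32,0) [heading=0, draw]
REPEAT 2 [
  -- iteration 1/2 --
  FD 9: (32,0) -> (41,0) [heading=0, draw]
  LT 90: heading 0 -> 90
  -- iteration 2/2 --
  FD 9: (41,0) -> (41,9) [heading=90, draw]
  LT 90: heading 90 -> 180
]
PD: pen down
RT 120: heading 180 -> 60
RT 60: heading 60 -> 0
Final: pos=(41,9), heading=0, 4 segment(s) drawn
Segments drawn: 4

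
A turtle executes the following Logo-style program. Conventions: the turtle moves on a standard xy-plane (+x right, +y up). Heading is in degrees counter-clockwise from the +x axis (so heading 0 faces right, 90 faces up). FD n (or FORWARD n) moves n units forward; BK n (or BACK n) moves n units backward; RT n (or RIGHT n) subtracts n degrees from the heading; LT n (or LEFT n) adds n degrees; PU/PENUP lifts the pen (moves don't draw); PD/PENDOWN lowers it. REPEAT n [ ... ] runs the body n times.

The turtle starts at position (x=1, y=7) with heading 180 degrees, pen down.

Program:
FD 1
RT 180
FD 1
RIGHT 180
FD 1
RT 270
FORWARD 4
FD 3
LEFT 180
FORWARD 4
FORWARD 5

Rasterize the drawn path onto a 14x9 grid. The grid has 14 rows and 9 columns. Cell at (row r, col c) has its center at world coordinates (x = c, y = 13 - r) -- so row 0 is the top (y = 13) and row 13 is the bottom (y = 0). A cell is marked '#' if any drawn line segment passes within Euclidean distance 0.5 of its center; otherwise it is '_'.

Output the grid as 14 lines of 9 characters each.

Answer: _________
_________
_________
_________
#________
#________
##_______
#________
#________
#________
#________
#________
#________
#________

Derivation:
Segment 0: (1,7) -> (0,7)
Segment 1: (0,7) -> (1,7)
Segment 2: (1,7) -> (0,7)
Segment 3: (0,7) -> (0,3)
Segment 4: (0,3) -> (0,0)
Segment 5: (0,0) -> (0,4)
Segment 6: (0,4) -> (0,9)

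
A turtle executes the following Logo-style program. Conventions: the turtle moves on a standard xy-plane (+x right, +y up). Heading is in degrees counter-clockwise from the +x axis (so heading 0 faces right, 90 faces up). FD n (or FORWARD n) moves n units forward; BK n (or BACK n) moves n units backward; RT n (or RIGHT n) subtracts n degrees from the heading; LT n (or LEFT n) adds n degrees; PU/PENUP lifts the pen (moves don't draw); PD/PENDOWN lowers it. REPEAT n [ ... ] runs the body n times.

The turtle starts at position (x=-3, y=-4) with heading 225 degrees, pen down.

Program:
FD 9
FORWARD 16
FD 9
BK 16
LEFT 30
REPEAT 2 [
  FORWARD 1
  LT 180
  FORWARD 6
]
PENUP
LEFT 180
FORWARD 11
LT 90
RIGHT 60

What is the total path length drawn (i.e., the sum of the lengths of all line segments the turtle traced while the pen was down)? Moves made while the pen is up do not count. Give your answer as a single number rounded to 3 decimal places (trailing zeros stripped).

Executing turtle program step by step:
Start: pos=(-3,-4), heading=225, pen down
FD 9: (-3,-4) -> (-9.364,-10.364) [heading=225, draw]
FD 16: (-9.364,-10.364) -> (-20.678,-21.678) [heading=225, draw]
FD 9: (-20.678,-21.678) -> (-27.042,-28.042) [heading=225, draw]
BK 16: (-27.042,-28.042) -> (-15.728,-16.728) [heading=225, draw]
LT 30: heading 225 -> 255
REPEAT 2 [
  -- iteration 1/2 --
  FD 1: (-15.728,-16.728) -> (-15.987,-17.694) [heading=255, draw]
  LT 180: heading 255 -> 75
  FD 6: (-15.987,-17.694) -> (-14.434,-11.898) [heading=75, draw]
  -- iteration 2/2 --
  FD 1: (-14.434,-11.898) -> (-14.175,-10.932) [heading=75, draw]
  LT 180: heading 75 -> 255
  FD 6: (-14.175,-10.932) -> (-15.728,-16.728) [heading=255, draw]
]
PU: pen up
LT 180: heading 255 -> 75
FD 11: (-15.728,-16.728) -> (-12.881,-6.103) [heading=75, move]
LT 90: heading 75 -> 165
RT 60: heading 165 -> 105
Final: pos=(-12.881,-6.103), heading=105, 8 segment(s) drawn

Segment lengths:
  seg 1: (-3,-4) -> (-9.364,-10.364), length = 9
  seg 2: (-9.364,-10.364) -> (-20.678,-21.678), length = 16
  seg 3: (-20.678,-21.678) -> (-27.042,-28.042), length = 9
  seg 4: (-27.042,-28.042) -> (-15.728,-16.728), length = 16
  seg 5: (-15.728,-16.728) -> (-15.987,-17.694), length = 1
  seg 6: (-15.987,-17.694) -> (-14.434,-11.898), length = 6
  seg 7: (-14.434,-11.898) -> (-14.175,-10.932), length = 1
  seg 8: (-14.175,-10.932) -> (-15.728,-16.728), length = 6
Total = 64

Answer: 64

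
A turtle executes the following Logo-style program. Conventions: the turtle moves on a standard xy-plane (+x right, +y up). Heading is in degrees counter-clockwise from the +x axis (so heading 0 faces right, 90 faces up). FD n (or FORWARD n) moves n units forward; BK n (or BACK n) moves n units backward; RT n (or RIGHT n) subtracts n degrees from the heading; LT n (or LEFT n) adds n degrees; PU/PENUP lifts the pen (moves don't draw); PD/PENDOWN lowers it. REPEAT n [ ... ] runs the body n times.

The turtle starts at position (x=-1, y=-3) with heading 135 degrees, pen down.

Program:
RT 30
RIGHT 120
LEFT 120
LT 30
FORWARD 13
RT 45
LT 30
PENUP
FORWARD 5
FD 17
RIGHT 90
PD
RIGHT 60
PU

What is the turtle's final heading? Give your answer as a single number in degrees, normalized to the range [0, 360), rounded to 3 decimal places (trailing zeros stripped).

Executing turtle program step by step:
Start: pos=(-1,-3), heading=135, pen down
RT 30: heading 135 -> 105
RT 120: heading 105 -> 345
LT 120: heading 345 -> 105
LT 30: heading 105 -> 135
FD 13: (-1,-3) -> (-10.192,6.192) [heading=135, draw]
RT 45: heading 135 -> 90
LT 30: heading 90 -> 120
PU: pen up
FD 5: (-10.192,6.192) -> (-12.692,10.523) [heading=120, move]
FD 17: (-12.692,10.523) -> (-21.192,25.245) [heading=120, move]
RT 90: heading 120 -> 30
PD: pen down
RT 60: heading 30 -> 330
PU: pen up
Final: pos=(-21.192,25.245), heading=330, 1 segment(s) drawn

Answer: 330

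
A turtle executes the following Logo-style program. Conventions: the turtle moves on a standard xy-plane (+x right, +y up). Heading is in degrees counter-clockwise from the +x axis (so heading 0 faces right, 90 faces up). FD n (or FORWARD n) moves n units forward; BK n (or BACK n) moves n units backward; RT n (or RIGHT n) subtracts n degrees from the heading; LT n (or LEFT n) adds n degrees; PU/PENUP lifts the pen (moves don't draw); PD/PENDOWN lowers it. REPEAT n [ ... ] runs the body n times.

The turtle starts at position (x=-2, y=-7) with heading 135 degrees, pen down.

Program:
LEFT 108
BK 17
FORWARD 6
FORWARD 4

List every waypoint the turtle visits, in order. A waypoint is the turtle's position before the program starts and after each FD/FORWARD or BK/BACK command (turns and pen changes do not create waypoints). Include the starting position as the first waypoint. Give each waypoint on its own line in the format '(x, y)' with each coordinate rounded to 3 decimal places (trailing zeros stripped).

Executing turtle program step by step:
Start: pos=(-2,-7), heading=135, pen down
LT 108: heading 135 -> 243
BK 17: (-2,-7) -> (5.718,8.147) [heading=243, draw]
FD 6: (5.718,8.147) -> (2.994,2.801) [heading=243, draw]
FD 4: (2.994,2.801) -> (1.178,-0.763) [heading=243, draw]
Final: pos=(1.178,-0.763), heading=243, 3 segment(s) drawn
Waypoints (4 total):
(-2, -7)
(5.718, 8.147)
(2.994, 2.801)
(1.178, -0.763)

Answer: (-2, -7)
(5.718, 8.147)
(2.994, 2.801)
(1.178, -0.763)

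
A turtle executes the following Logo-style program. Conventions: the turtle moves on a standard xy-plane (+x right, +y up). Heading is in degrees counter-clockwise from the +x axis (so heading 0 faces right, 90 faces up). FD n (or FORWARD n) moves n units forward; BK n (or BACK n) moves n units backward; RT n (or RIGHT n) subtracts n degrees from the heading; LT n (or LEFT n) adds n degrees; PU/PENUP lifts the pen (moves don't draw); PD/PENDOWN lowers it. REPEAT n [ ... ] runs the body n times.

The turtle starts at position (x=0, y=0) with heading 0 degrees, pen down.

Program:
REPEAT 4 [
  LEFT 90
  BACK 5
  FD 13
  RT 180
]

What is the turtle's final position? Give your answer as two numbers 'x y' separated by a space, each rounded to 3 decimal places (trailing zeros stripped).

Answer: 0 0

Derivation:
Executing turtle program step by step:
Start: pos=(0,0), heading=0, pen down
REPEAT 4 [
  -- iteration 1/4 --
  LT 90: heading 0 -> 90
  BK 5: (0,0) -> (0,-5) [heading=90, draw]
  FD 13: (0,-5) -> (0,8) [heading=90, draw]
  RT 180: heading 90 -> 270
  -- iteration 2/4 --
  LT 90: heading 270 -> 0
  BK 5: (0,8) -> (-5,8) [heading=0, draw]
  FD 13: (-5,8) -> (8,8) [heading=0, draw]
  RT 180: heading 0 -> 180
  -- iteration 3/4 --
  LT 90: heading 180 -> 270
  BK 5: (8,8) -> (8,13) [heading=270, draw]
  FD 13: (8,13) -> (8,0) [heading=270, draw]
  RT 180: heading 270 -> 90
  -- iteration 4/4 --
  LT 90: heading 90 -> 180
  BK 5: (8,0) -> (13,0) [heading=180, draw]
  FD 13: (13,0) -> (0,0) [heading=180, draw]
  RT 180: heading 180 -> 0
]
Final: pos=(0,0), heading=0, 8 segment(s) drawn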